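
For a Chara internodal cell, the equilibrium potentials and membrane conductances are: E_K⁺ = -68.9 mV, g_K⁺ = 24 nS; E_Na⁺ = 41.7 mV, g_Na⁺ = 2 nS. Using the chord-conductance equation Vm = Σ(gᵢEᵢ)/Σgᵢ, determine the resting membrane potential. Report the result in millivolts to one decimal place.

-60.4 mV

Σ gᵢEᵢ = 24·(-68.9) + 2·(41.7) = -1570.20
Σ gᵢ = 24 + 2 = 26
Vm = -1570.20 / 26 = -60.39 mV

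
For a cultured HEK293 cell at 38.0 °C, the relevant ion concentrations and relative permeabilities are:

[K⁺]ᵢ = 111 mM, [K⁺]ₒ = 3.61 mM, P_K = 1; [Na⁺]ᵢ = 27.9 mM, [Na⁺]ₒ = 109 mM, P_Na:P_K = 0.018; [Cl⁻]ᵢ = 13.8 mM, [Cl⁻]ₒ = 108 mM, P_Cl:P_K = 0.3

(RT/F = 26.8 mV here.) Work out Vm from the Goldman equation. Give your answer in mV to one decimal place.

-72.2 mV

Vm = 26.8 · ln[(Σ P·[cation]ₒ + Σ P·[anion]ᵢ) / (Σ P·[cation]ᵢ + Σ P·[anion]ₒ)]
Numerator = 1×3.61 + 0.018×109 + 0.3×13.8 = 9.712
Denominator = 1×111 + 0.018×27.9 + 0.3×108 = 143.9
Vm = 26.8 · ln(0.06749) = 26.8 × (-2.6958) = -72.25 mV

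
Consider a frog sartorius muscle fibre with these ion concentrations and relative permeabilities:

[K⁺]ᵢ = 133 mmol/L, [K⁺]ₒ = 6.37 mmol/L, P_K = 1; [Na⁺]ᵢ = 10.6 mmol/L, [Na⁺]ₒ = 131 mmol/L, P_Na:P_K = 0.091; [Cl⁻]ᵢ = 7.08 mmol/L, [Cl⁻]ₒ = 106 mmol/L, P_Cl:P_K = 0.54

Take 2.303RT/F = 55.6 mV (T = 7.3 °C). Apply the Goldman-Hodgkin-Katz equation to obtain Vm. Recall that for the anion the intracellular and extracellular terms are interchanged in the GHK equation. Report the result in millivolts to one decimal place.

-52.1 mV

Vm = 55.6 · log₁₀[(Σ P·[cation]ₒ + Σ P·[anion]ᵢ) / (Σ P·[cation]ᵢ + Σ P·[anion]ₒ)]
Numerator = 1×6.37 + 0.091×131 + 0.54×7.08 = 22.11
Denominator = 1×133 + 0.091×10.6 + 0.54×106 = 191.2
Vm = 55.6 · log₁₀(0.11566) = 55.6 × (-0.9368) = -52.09 mV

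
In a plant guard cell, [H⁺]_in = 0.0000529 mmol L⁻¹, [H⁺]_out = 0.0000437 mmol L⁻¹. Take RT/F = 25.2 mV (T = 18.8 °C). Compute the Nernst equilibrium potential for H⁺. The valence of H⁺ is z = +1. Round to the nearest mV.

-5 mV

E = (25.2/z) · ln([H⁺]_out/[H⁺]_in) with z = +1.
= (25.2/1) · ln(0.0000437/0.0000529) = 25.20 · ln(0.8261)
= 25.20 · (-0.1911) = -4.81 mV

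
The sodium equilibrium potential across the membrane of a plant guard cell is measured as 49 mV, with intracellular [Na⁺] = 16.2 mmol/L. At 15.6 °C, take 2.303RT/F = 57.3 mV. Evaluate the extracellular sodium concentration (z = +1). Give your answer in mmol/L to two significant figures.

120 mmol/L

Nernst: E = (57.3/1) · log₁₀([out]/[in]), so log₁₀([out]/[in]) = 49.0 × 1 / 57.3 = 0.8551.
[out]/[in] = 10^(0.8551) = 7.164.
[out] = 7.164 × 16.2 = 116.1 mmol/L.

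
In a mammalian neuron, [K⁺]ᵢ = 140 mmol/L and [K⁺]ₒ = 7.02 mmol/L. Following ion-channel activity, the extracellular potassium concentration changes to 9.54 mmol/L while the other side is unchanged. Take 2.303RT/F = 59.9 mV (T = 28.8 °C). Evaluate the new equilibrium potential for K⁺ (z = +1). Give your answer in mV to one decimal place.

-69.9 mV

After the shift: [K⁺]_out = 9.54, [K⁺]_in = 140 mmol/L.
E_new = (59.9/1)·log₁₀(9.54/140) = 59.90 · (-1.1666) = -69.88 mV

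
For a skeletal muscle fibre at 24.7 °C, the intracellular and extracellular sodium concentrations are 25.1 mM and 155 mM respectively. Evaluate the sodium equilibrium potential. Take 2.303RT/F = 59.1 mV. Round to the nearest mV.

E = (59.1/z) · log₁₀([Na⁺]_out/[Na⁺]_in) with z = +1.
= (59.1/1) · log₁₀(155/25.1) = 59.10 · log₁₀(6.175)
= 59.10 · (0.7907) = 46.73 mV

47 mV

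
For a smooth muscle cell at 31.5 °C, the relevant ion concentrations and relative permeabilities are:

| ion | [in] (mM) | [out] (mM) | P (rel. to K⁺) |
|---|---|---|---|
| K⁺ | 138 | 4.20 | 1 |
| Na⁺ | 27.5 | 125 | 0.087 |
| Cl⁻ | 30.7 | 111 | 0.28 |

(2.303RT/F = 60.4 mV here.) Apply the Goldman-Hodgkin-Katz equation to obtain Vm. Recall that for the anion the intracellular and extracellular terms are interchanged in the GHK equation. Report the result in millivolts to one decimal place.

-51.9 mV

Vm = 60.4 · log₁₀[(Σ P·[cation]ₒ + Σ P·[anion]ᵢ) / (Σ P·[cation]ᵢ + Σ P·[anion]ₒ)]
Numerator = 1×4.20 + 0.087×125 + 0.28×30.7 = 23.67
Denominator = 1×138 + 0.087×27.5 + 0.28×111 = 171.5
Vm = 60.4 · log₁₀(0.13805) = 60.4 × (-0.8600) = -51.94 mV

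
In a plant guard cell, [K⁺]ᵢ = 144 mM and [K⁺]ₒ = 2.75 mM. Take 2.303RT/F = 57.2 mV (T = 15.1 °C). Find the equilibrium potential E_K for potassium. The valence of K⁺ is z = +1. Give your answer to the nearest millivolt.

E = (57.2/z) · log₁₀([K⁺]_out/[K⁺]_in) with z = +1.
= (57.2/1) · log₁₀(2.75/144) = 57.20 · log₁₀(0.0191)
= 57.20 · (-1.7190) = -98.33 mV

-98 mV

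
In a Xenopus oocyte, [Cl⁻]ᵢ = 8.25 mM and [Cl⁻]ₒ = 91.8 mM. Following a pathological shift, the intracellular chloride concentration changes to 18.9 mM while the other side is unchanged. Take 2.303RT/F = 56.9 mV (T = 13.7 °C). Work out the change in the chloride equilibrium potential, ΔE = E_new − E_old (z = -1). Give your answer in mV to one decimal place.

20.5 mV

E_old = (56.9/-1)·log₁₀(91.8/8.25) = -59.54 mV
E_new = (56.9/-1)·log₁₀(91.8/18.9) = -39.06 mV
ΔE = -39.06 − (-59.54) = 20.48 mV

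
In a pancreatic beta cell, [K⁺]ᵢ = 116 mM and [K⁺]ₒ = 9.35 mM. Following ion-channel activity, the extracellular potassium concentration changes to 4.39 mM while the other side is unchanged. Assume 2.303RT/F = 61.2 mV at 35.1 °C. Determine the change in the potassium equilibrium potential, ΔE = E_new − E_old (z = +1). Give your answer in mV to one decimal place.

-20.1 mV

E_old = (61.2/1)·log₁₀(9.35/116) = -66.93 mV
E_new = (61.2/1)·log₁₀(4.39/116) = -87.03 mV
ΔE = -87.03 − (-66.93) = -20.09 mV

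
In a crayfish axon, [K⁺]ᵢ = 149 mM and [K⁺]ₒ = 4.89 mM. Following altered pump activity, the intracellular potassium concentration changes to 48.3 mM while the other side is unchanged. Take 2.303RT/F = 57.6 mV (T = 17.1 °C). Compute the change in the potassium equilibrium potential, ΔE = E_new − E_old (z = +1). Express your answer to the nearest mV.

28 mV

E_old = (57.6/1)·log₁₀(4.89/149) = -85.47 mV
E_new = (57.6/1)·log₁₀(4.89/48.3) = -57.29 mV
ΔE = -57.29 − (-85.47) = 28.18 mV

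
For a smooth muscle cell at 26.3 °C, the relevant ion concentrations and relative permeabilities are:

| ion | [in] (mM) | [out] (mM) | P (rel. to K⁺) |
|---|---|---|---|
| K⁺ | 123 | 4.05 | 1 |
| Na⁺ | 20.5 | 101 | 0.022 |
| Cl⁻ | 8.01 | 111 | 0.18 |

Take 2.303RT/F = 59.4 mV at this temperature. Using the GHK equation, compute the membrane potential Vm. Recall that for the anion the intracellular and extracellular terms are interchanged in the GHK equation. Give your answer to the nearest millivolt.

-75 mV

Vm = 59.4 · log₁₀[(Σ P·[cation]ₒ + Σ P·[anion]ᵢ) / (Σ P·[cation]ᵢ + Σ P·[anion]ₒ)]
Numerator = 1×4.05 + 0.022×101 + 0.18×8.01 = 7.714
Denominator = 1×123 + 0.022×20.5 + 0.18×111 = 143.4
Vm = 59.4 · log₁₀(0.053781) = 59.4 × (-1.2694) = -75.40 mV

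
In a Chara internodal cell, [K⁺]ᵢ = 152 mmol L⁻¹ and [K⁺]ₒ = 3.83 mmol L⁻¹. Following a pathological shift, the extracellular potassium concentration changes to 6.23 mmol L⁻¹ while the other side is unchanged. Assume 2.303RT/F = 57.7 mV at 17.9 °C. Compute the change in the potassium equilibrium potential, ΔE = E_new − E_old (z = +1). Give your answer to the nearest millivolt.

E_old = (57.7/1)·log₁₀(3.83/152) = -92.24 mV
E_new = (57.7/1)·log₁₀(6.23/152) = -80.05 mV
ΔE = -80.05 − (-92.24) = 12.19 mV

12 mV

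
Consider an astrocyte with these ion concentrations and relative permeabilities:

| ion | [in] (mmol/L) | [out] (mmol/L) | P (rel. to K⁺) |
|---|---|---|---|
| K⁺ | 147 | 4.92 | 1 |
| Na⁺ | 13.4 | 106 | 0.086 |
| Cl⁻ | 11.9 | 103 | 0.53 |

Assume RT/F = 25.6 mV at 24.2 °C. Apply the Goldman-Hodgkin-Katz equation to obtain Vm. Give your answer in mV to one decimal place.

Vm = 25.6 · ln[(Σ P·[cation]ₒ + Σ P·[anion]ᵢ) / (Σ P·[cation]ᵢ + Σ P·[anion]ₒ)]
Numerator = 1×4.92 + 0.086×106 + 0.53×11.9 = 20.34
Denominator = 1×147 + 0.086×13.4 + 0.53×103 = 202.7
Vm = 25.6 · ln(0.10034) = 25.6 × (-2.2992) = -58.86 mV

-58.9 mV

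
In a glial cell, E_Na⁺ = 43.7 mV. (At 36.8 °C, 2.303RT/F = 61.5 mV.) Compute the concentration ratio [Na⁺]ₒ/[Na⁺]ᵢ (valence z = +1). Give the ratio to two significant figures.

5.1

log₁₀([out]/[in]) = E·z/(61.5) = 43.7 × 1 / 61.5 = 0.7106
[out]/[in] = 10^(0.7106) = 5.135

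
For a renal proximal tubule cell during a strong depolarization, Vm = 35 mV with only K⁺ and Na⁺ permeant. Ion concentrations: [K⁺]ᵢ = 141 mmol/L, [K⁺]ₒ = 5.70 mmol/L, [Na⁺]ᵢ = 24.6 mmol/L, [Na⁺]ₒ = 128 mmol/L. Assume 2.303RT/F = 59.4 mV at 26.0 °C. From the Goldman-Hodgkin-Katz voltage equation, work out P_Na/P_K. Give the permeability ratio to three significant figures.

Let α = P_Na/P_K. GHK: Vm = 59.4·log₁₀[(Kₒ + α·Naₒ)/(Kᵢ + α·Naᵢ)].
10^(Vm/59.4) = 10^(35.0/59.4) = 3.8835
So 3.8835·(Kᵢ + α·Naᵢ) = Kₒ + α·Naₒ → α = (3.8835·141.0 − 5.7) / (128.0 − 3.8835·24.6)
α = (547.6 − 5.7) / (128.0 − 95.53) = 541.9/32.47 = 16.69

16.7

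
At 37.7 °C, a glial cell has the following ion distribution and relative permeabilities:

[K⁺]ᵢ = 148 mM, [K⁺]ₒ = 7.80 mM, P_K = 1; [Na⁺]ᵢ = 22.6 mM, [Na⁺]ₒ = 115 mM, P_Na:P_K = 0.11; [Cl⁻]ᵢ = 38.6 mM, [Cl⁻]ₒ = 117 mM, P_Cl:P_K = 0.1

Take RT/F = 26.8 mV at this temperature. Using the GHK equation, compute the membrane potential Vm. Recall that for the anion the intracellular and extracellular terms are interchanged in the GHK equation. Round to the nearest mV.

Vm = 26.8 · ln[(Σ P·[cation]ₒ + Σ P·[anion]ᵢ) / (Σ P·[cation]ᵢ + Σ P·[anion]ₒ)]
Numerator = 1×7.80 + 0.11×115 + 0.1×38.6 = 24.31
Denominator = 1×148 + 0.11×22.6 + 0.1×117 = 162.2
Vm = 26.8 · ln(0.14989) = 26.8 × (-1.8979) = -50.86 mV

-51 mV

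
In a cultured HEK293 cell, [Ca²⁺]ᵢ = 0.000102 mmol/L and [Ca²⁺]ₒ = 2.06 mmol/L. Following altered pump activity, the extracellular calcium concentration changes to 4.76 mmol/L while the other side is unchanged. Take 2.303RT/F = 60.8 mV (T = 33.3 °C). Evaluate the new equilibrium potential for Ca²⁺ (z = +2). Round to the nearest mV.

142 mV

After the shift: [Ca²⁺]_out = 4.76, [Ca²⁺]_in = 0.000102 mmol/L.
E_new = (60.8/2)·log₁₀(4.76/0.000102) = 30.40 · (4.6690) = 141.94 mV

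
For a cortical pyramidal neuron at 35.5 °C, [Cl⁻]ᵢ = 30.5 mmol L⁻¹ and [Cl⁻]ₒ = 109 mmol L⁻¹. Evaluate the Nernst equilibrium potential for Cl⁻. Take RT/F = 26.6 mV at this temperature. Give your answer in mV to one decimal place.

-33.9 mV

E = (26.6/z) · ln([Cl⁻]_out/[Cl⁻]_in) with z = -1.
For an anion, dividing by z = -1 reverses the sign.
= (26.6/-1) · ln(109/30.5) = -26.60 · ln(3.574)
= -26.60 · (1.2736) = -33.88 mV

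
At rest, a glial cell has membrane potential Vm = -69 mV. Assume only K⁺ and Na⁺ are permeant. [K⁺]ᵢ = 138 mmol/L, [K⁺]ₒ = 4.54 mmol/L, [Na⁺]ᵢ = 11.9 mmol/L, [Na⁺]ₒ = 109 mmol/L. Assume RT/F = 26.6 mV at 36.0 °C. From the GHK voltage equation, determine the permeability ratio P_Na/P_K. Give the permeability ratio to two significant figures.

Let α = P_Na/P_K. GHK: Vm = 26.6·ln[(Kₒ + α·Naₒ)/(Kᵢ + α·Naᵢ)].
e^(Vm/26.6) = e^(-69.0/26.6) = 0.074722
So 0.074722·(Kᵢ + α·Naᵢ) = Kₒ + α·Naₒ → α = (0.074722·138.0 − 4.54) / (109.0 − 0.074722·11.9)
α = (10.31 − 4.54) / (109.0 − 0.8892) = 5.772/108.1 = 0.05339

0.053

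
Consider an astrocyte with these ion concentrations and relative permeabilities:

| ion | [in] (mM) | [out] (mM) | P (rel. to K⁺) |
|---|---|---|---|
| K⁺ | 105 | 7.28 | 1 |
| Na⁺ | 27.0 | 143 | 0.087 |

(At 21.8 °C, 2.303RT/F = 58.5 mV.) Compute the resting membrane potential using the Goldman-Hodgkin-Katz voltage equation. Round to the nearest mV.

Vm = 58.5 · log₁₀[(Σ P·[cation]ₒ + Σ P·[anion]ᵢ) / (Σ P·[cation]ᵢ + Σ P·[anion]ₒ)]
Numerator = 1×7.28 + 0.087×143 = 19.72
Denominator = 1×105 + 0.087×27.0 = 107.3
Vm = 58.5 · log₁₀(0.18371) = 58.5 × (-0.7359) = -43.05 mV

-43 mV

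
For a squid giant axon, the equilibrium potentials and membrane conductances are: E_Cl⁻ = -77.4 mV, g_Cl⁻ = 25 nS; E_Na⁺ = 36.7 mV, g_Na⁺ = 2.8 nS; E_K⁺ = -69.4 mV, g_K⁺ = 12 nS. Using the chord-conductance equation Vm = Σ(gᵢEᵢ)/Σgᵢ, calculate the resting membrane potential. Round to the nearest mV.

Σ gᵢEᵢ = 25·(-77.4) + 2.8·(36.7) + 12·(-69.4) = -2665.04
Σ gᵢ = 25 + 2.8 + 12 = 39.8
Vm = -2665.04 / 39.8 = -66.96 mV

-67 mV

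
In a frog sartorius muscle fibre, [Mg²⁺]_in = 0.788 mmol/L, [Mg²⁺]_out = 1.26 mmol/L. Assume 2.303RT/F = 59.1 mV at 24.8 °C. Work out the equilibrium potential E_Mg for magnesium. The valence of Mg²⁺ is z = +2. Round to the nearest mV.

E = (59.1/z) · log₁₀([Mg²⁺]_out/[Mg²⁺]_in) with z = +2.
= (59.1/2) · log₁₀(1.26/0.788) = 29.55 · log₁₀(1.599)
= 29.55 · (0.2038) = 6.02 mV

6 mV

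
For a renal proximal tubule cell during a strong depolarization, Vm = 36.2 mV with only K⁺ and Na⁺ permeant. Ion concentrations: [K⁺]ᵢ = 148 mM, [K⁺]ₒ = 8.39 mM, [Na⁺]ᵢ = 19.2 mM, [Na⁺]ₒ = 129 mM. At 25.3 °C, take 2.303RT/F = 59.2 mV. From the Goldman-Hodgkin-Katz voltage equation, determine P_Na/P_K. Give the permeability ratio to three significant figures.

11.8

Let α = P_Na/P_K. GHK: Vm = 59.2·log₁₀[(Kₒ + α·Naₒ)/(Kᵢ + α·Naᵢ)].
10^(Vm/59.2) = 10^(36.2/59.2) = 4.0878
So 4.0878·(Kᵢ + α·Naᵢ) = Kₒ + α·Naₒ → α = (4.0878·148.0 − 8.39) / (129.0 − 4.0878·19.2)
α = (605 − 8.39) / (129.0 − 78.49) = 596.6/50.51 = 11.81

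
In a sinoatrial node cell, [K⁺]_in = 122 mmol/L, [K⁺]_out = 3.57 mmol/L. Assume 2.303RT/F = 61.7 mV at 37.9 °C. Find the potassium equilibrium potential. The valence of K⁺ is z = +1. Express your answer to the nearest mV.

E = (61.7/z) · log₁₀([K⁺]_out/[K⁺]_in) with z = +1.
= (61.7/1) · log₁₀(3.57/122) = 61.70 · log₁₀(0.02926)
= 61.70 · (-1.5337) = -94.63 mV

-95 mV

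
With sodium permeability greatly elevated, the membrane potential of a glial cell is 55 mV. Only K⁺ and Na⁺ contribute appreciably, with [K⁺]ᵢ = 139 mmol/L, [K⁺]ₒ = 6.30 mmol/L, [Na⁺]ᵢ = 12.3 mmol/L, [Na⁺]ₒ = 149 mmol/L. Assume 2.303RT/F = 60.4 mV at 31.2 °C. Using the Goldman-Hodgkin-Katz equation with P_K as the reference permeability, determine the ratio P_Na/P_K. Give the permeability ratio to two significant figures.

23

Let α = P_Na/P_K. GHK: Vm = 60.4·log₁₀[(Kₒ + α·Naₒ)/(Kᵢ + α·Naᵢ)].
10^(Vm/60.4) = 10^(55.0/60.4) = 8.1395
So 8.1395·(Kᵢ + α·Naᵢ) = Kₒ + α·Naₒ → α = (8.1395·139.0 − 6.3) / (149.0 − 8.1395·12.3)
α = (1131 − 6.3) / (149.0 − 100.1) = 1125/48.88 = 23.02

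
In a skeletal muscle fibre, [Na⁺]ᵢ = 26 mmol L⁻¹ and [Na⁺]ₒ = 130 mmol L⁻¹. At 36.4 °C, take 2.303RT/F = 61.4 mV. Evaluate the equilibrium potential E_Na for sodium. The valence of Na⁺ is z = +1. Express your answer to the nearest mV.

E = (61.4/z) · log₁₀([Na⁺]_out/[Na⁺]_in) with z = +1.
= (61.4/1) · log₁₀(130/26) = 61.40 · log₁₀(5)
= 61.40 · (0.6990) = 42.92 mV

43 mV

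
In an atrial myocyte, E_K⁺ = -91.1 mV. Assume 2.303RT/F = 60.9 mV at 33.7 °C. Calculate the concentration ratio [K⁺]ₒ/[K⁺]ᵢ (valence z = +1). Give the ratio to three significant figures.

log₁₀([out]/[in]) = E·z/(60.9) = -91.1 × 1 / 60.9 = -1.4959
[out]/[in] = 10^(-1.4959) = 0.03192

0.0319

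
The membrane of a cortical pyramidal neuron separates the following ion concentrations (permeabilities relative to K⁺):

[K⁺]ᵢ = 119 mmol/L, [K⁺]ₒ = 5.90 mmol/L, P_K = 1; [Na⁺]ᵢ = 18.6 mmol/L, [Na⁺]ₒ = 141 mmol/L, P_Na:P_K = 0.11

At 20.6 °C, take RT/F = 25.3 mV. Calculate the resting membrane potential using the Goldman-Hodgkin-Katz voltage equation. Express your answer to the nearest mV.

Vm = 25.3 · ln[(Σ P·[cation]ₒ + Σ P·[anion]ᵢ) / (Σ P·[cation]ᵢ + Σ P·[anion]ₒ)]
Numerator = 1×5.90 + 0.11×141 = 21.41
Denominator = 1×119 + 0.11×18.6 = 121
Vm = 25.3 · ln(0.17687) = 25.3 × (-1.7323) = -43.83 mV

-44 mV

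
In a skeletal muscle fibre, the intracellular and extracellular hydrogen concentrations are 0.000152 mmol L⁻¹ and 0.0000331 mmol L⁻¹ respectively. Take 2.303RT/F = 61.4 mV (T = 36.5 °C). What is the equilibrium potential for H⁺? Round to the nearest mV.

E = (61.4/z) · log₁₀([H⁺]_out/[H⁺]_in) with z = +1.
= (61.4/1) · log₁₀(0.0000331/0.000152) = 61.40 · log₁₀(0.2178)
= 61.40 · (-0.6620) = -40.65 mV

-41 mV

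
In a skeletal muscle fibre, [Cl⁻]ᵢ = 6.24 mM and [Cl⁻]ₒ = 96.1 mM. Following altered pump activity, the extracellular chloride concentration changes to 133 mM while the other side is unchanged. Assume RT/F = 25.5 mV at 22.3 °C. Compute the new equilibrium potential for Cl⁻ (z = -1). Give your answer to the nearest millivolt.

After the shift: [Cl⁻]_out = 133, [Cl⁻]_in = 6.24 mM.
E_new = (25.5/-1)·ln(133/6.24) = -25.50 · (3.0594) = -78.01 mV

-78 mV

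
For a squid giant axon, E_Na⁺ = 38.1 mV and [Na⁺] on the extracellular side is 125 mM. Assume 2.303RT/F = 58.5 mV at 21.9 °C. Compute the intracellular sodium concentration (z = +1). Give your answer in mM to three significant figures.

27.9 mM

Nernst: E = (58.5/1) · log₁₀([out]/[in]), so log₁₀([out]/[in]) = 38.1 × 1 / 58.5 = 0.6513.
[out]/[in] = 10^(0.6513) = 4.48.
[in] = 125 / 4.48 = 27.9 mM.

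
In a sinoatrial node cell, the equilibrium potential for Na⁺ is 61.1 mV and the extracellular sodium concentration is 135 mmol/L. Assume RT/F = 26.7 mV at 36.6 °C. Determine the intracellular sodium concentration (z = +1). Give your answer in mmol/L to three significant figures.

Nernst: E = (26.7/1) · ln([out]/[in]), so ln([out]/[in]) = 61.1 × 1 / 26.7 = 2.2884.
[out]/[in] = e^(2.2884) = 9.859.
[in] = 135 / 9.859 = 13.69 mmol/L.

13.7 mmol/L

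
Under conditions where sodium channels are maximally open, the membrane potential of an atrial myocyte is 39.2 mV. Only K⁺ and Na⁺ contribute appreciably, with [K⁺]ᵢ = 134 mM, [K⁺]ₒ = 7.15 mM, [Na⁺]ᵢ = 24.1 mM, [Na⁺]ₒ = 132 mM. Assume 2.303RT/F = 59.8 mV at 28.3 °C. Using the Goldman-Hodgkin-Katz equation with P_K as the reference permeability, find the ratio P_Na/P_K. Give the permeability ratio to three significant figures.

26.1

Let α = P_Na/P_K. GHK: Vm = 59.8·log₁₀[(Kₒ + α·Naₒ)/(Kᵢ + α·Naᵢ)].
10^(Vm/59.8) = 10^(39.2/59.8) = 4.524
So 4.524·(Kᵢ + α·Naᵢ) = Kₒ + α·Naₒ → α = (4.524·134.0 − 7.15) / (132.0 − 4.524·24.1)
α = (606.2 − 7.15) / (132.0 − 109) = 599.1/22.97 = 26.08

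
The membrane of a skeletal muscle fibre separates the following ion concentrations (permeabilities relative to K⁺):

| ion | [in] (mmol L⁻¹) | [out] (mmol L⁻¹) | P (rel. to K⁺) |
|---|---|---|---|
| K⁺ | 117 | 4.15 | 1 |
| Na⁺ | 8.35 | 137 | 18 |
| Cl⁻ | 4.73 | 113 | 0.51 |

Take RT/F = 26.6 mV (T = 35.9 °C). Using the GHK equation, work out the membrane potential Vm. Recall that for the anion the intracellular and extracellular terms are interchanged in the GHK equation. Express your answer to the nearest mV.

Vm = 26.6 · ln[(Σ P·[cation]ₒ + Σ P·[anion]ᵢ) / (Σ P·[cation]ᵢ + Σ P·[anion]ₒ)]
Numerator = 1×4.15 + 18×137 + 0.51×4.73 = 2473
Denominator = 1×117 + 18×8.35 + 0.51×113 = 324.9
Vm = 26.6 · ln(7.6095) = 26.6 × (2.0294) = 53.98 mV

54 mV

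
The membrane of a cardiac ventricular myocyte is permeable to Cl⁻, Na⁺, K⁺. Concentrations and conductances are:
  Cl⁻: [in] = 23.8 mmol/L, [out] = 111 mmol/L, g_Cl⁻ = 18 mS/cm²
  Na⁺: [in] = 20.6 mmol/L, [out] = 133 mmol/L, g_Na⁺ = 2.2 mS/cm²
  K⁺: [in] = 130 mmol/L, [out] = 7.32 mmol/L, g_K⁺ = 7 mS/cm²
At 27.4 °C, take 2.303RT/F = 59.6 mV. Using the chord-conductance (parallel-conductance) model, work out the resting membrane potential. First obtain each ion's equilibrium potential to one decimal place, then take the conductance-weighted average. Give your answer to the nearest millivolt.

-42 mV

E_Cl⁻ = (59.6/-1)·log₁₀(111/23.8) = -39.9 mV
E_Na⁺ = (59.6/1)·log₁₀(133/20.6) = 48.3 mV
E_K⁺ = (59.6/1)·log₁₀(7.32/130) = -74.5 mV
Vm = (Σ gᵢEᵢ)/(Σ gᵢ) = (18·-39.9 + 2.2·48.3 + 7·-74.5) / (18 + 2.2 + 7)
= -1133.44 / 27.2 = -41.67 mV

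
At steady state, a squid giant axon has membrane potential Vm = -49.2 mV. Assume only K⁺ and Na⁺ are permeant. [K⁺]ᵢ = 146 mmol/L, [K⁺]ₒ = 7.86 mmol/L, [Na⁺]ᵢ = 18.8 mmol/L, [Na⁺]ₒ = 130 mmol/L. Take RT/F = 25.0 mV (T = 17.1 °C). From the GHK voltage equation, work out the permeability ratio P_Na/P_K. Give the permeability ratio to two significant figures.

Let α = P_Na/P_K. GHK: Vm = 25.0·ln[(Kₒ + α·Naₒ)/(Kᵢ + α·Naᵢ)].
e^(Vm/25.0) = e^(-49.2/25.0) = 0.13974
So 0.13974·(Kᵢ + α·Naᵢ) = Kₒ + α·Naₒ → α = (0.13974·146.0 − 7.86) / (130.0 − 0.13974·18.8)
α = (20.4 − 7.86) / (130.0 − 2.627) = 12.54/127.4 = 0.09846

0.098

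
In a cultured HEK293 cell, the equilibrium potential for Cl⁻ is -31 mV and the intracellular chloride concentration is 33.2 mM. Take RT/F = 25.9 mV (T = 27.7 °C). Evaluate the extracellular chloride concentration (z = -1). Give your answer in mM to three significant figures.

Nernst: E = (25.9/-1) · ln([out]/[in]), so ln([out]/[in]) = -31.0 × -1 / 25.9 = 1.1969.
[out]/[in] = e^(1.1969) = 3.31.
[out] = 3.31 × 33.2 = 109.9 mM.

110 mM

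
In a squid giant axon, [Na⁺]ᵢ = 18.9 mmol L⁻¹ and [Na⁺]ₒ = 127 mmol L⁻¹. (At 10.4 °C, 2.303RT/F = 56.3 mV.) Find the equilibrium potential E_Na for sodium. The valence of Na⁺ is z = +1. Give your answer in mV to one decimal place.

46.6 mV

E = (56.3/z) · log₁₀([Na⁺]_out/[Na⁺]_in) with z = +1.
= (56.3/1) · log₁₀(127/18.9) = 56.30 · log₁₀(6.72)
= 56.30 · (0.8273) = 46.58 mV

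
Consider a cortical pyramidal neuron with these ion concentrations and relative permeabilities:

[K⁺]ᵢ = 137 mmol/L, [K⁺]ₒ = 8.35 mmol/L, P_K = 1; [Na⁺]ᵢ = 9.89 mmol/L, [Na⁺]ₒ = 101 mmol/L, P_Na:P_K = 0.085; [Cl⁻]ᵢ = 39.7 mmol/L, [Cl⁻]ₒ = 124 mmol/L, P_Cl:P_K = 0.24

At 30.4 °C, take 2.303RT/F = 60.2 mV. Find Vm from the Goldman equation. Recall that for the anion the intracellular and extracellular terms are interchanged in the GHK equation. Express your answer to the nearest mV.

-48 mV

Vm = 60.2 · log₁₀[(Σ P·[cation]ₒ + Σ P·[anion]ᵢ) / (Σ P·[cation]ᵢ + Σ P·[anion]ₒ)]
Numerator = 1×8.35 + 0.085×101 + 0.24×39.7 = 26.46
Denominator = 1×137 + 0.085×9.89 + 0.24×124 = 167.6
Vm = 60.2 · log₁₀(0.15789) = 60.2 × (-0.8016) = -48.26 mV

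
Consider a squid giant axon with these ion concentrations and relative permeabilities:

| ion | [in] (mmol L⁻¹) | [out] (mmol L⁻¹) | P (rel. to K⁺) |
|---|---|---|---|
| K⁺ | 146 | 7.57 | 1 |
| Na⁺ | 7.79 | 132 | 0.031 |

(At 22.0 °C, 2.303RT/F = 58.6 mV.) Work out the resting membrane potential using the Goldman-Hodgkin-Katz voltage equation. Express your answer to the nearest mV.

Vm = 58.6 · log₁₀[(Σ P·[cation]ₒ + Σ P·[anion]ᵢ) / (Σ P·[cation]ᵢ + Σ P·[anion]ₒ)]
Numerator = 1×7.57 + 0.031×132 = 11.66
Denominator = 1×146 + 0.031×7.79 = 146.2
Vm = 58.6 · log₁₀(0.079745) = 58.6 × (-1.0983) = -64.36 mV

-64 mV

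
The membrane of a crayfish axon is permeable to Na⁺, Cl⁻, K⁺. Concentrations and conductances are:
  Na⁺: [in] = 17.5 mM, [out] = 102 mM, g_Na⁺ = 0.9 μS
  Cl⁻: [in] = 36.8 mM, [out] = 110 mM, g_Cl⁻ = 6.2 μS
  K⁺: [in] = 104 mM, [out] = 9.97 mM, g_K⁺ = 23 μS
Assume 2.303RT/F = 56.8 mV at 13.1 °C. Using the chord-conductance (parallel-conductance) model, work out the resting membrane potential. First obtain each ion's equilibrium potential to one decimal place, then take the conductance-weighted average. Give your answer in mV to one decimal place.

-48.4 mV

E_Na⁺ = (56.8/1)·log₁₀(102/17.5) = 43.5 mV
E_Cl⁻ = (56.8/-1)·log₁₀(110/36.8) = -27.0 mV
E_K⁺ = (56.8/1)·log₁₀(9.97/104) = -57.8 mV
Vm = (Σ gᵢEᵢ)/(Σ gᵢ) = (0.9·43.5 + 6.2·-27.0 + 23·-57.8) / (0.9 + 6.2 + 23)
= -1457.65 / 30.1 = -48.43 mV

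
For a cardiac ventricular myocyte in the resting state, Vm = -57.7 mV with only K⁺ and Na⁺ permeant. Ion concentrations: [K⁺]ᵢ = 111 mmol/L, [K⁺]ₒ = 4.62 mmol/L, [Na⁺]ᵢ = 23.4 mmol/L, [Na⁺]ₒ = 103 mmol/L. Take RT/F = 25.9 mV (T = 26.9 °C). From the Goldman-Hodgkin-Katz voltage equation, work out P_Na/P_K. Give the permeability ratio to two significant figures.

0.073

Let α = P_Na/P_K. GHK: Vm = 25.9·ln[(Kₒ + α·Naₒ)/(Kᵢ + α·Naᵢ)].
e^(Vm/25.9) = e^(-57.7/25.9) = 0.10777
So 0.10777·(Kᵢ + α·Naᵢ) = Kₒ + α·Naₒ → α = (0.10777·111.0 − 4.62) / (103.0 − 0.10777·23.4)
α = (11.96 − 4.62) / (103.0 − 2.522) = 7.342/100.5 = 0.07307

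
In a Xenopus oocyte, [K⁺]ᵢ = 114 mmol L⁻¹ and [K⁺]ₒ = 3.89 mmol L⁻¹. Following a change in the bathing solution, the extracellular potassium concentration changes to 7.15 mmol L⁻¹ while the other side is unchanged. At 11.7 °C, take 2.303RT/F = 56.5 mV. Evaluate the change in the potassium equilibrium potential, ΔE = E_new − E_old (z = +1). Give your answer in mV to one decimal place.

14.9 mV

E_old = (56.5/1)·log₁₀(3.89/114) = -82.88 mV
E_new = (56.5/1)·log₁₀(7.15/114) = -67.95 mV
ΔE = -67.95 − (-82.88) = 14.94 mV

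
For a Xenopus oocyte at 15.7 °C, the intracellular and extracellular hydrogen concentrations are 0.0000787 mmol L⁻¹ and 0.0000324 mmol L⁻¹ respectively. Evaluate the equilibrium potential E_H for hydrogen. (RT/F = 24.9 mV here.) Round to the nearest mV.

E = (24.9/z) · ln([H⁺]_out/[H⁺]_in) with z = +1.
= (24.9/1) · ln(0.0000324/0.0000787) = 24.90 · ln(0.4117)
= 24.90 · (-0.8875) = -22.10 mV

-22 mV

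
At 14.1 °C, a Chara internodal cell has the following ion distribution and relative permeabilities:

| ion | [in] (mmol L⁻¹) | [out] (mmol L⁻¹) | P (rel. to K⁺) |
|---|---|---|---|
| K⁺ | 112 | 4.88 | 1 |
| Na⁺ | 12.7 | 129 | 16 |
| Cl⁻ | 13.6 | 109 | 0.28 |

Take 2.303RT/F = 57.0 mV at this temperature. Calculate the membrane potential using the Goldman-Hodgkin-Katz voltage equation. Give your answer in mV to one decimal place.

44.3 mV

Vm = 57.0 · log₁₀[(Σ P·[cation]ₒ + Σ P·[anion]ᵢ) / (Σ P·[cation]ᵢ + Σ P·[anion]ₒ)]
Numerator = 1×4.88 + 16×129 + 0.28×13.6 = 2073
Denominator = 1×112 + 16×12.7 + 0.28×109 = 345.7
Vm = 57.0 · log₁₀(5.9953) = 57.0 × (0.7778) = 44.34 mV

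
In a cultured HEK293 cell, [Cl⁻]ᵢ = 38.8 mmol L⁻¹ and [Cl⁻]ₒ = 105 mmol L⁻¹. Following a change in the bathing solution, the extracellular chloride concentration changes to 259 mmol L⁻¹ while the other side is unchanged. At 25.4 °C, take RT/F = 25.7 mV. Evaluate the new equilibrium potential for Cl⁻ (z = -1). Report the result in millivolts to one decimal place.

-48.8 mV

After the shift: [Cl⁻]_out = 259, [Cl⁻]_in = 38.8 mmol L⁻¹.
E_new = (25.7/-1)·ln(259/38.8) = -25.70 · (1.8984) = -48.79 mV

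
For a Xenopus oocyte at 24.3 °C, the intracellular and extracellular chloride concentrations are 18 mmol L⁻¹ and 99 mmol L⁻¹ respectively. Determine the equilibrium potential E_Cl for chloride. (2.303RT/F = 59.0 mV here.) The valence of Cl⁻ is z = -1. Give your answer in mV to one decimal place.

-43.7 mV

E = (59.0/z) · log₁₀([Cl⁻]_out/[Cl⁻]_in) with z = -1.
For an anion, dividing by z = -1 reverses the sign.
= (59.0/-1) · log₁₀(99/18) = -59.00 · log₁₀(5.5)
= -59.00 · (0.7404) = -43.68 mV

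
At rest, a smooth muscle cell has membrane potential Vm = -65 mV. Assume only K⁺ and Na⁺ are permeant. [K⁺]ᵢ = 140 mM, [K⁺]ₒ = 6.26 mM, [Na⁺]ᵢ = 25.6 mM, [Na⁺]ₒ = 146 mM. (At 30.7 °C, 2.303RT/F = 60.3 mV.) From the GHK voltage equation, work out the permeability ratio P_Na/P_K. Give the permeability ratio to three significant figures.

0.0378

Let α = P_Na/P_K. GHK: Vm = 60.3·log₁₀[(Kₒ + α·Naₒ)/(Kᵢ + α·Naᵢ)].
10^(Vm/60.3) = 10^(-65.0/60.3) = 0.083571
So 0.083571·(Kᵢ + α·Naᵢ) = Kₒ + α·Naₒ → α = (0.083571·140.0 − 6.26) / (146.0 − 0.083571·25.6)
α = (11.7 − 6.26) / (146.0 − 2.139) = 5.44/143.9 = 0.03781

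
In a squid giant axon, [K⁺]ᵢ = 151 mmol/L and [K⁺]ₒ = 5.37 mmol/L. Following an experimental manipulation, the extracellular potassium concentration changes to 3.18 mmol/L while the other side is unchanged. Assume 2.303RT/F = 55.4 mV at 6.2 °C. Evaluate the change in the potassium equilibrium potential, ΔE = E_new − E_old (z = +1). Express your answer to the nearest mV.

-13 mV

E_old = (55.4/1)·log₁₀(5.37/151) = -80.27 mV
E_new = (55.4/1)·log₁₀(3.18/151) = -92.88 mV
ΔE = -92.88 − (-80.27) = -12.61 mV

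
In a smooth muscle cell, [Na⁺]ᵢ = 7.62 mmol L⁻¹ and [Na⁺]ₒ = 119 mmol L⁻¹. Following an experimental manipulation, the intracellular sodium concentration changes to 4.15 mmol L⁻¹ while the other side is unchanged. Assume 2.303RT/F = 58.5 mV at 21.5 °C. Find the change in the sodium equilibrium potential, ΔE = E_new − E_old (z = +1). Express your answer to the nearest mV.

15 mV

E_old = (58.5/1)·log₁₀(119/7.62) = 69.83 mV
E_new = (58.5/1)·log₁₀(119/4.15) = 85.26 mV
ΔE = 85.26 − (69.83) = 15.44 mV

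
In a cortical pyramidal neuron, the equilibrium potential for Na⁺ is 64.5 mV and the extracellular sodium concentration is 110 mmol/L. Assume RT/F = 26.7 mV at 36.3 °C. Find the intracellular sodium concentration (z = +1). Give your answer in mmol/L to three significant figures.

Nernst: E = (26.7/1) · ln([out]/[in]), so ln([out]/[in]) = 64.5 × 1 / 26.7 = 2.4157.
[out]/[in] = e^(2.4157) = 11.2.
[in] = 110 / 11.2 = 9.823 mmol/L.

9.82 mmol/L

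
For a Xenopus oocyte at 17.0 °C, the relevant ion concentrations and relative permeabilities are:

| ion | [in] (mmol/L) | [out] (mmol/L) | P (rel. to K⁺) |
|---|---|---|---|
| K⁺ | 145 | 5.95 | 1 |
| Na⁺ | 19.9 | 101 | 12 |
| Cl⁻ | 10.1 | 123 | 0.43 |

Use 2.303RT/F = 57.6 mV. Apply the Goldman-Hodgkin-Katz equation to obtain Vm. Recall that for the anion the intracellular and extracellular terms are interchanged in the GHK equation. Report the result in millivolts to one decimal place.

25.7 mV

Vm = 57.6 · log₁₀[(Σ P·[cation]ₒ + Σ P·[anion]ᵢ) / (Σ P·[cation]ᵢ + Σ P·[anion]ₒ)]
Numerator = 1×5.95 + 12×101 + 0.43×10.1 = 1222
Denominator = 1×145 + 12×19.9 + 0.43×123 = 436.7
Vm = 57.6 · log₁₀(2.799) = 57.6 × (0.4470) = 25.75 mV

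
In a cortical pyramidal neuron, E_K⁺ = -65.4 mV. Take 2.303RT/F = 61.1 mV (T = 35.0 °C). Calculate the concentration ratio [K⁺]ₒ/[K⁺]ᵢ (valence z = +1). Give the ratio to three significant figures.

log₁₀([out]/[in]) = E·z/(61.1) = -65.4 × 1 / 61.1 = -1.0704
[out]/[in] = 10^(-1.0704) = 0.08504

0.0850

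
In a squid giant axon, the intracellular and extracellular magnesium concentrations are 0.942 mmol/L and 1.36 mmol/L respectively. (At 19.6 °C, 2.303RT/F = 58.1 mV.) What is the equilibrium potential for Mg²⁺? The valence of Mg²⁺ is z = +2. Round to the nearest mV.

E = (58.1/z) · log₁₀([Mg²⁺]_out/[Mg²⁺]_in) with z = +2.
= (58.1/2) · log₁₀(1.36/0.942) = 29.05 · log₁₀(1.444)
= 29.05 · (0.1595) = 4.63 mV

5 mV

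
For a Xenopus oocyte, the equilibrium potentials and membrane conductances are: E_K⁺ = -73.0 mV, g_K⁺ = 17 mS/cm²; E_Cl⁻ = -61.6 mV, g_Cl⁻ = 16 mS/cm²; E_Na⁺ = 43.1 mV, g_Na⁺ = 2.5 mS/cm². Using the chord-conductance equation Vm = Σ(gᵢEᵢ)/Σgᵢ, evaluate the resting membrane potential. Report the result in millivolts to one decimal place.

-59.7 mV

Σ gᵢEᵢ = 17·(-73.0) + 16·(-61.6) + 2.5·(43.1) = -2118.85
Σ gᵢ = 17 + 16 + 2.5 = 35.5
Vm = -2118.85 / 35.5 = -59.69 mV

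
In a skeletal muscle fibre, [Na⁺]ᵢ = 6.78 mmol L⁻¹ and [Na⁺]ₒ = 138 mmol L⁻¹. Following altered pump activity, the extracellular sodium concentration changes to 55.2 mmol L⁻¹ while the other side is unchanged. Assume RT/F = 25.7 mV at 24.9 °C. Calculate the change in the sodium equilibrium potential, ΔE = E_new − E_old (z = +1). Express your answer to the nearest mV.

E_old = (25.7/1)·ln(138/6.78) = 77.44 mV
E_new = (25.7/1)·ln(55.2/6.78) = 53.89 mV
ΔE = 53.89 − (77.44) = -23.55 mV

-24 mV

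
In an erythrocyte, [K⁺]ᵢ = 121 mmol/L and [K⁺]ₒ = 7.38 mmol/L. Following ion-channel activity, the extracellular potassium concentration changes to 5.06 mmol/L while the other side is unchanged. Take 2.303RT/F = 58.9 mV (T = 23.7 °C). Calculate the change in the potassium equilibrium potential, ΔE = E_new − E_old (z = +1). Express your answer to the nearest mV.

-10 mV

E_old = (58.9/1)·log₁₀(7.38/121) = -71.55 mV
E_new = (58.9/1)·log₁₀(5.06/121) = -81.20 mV
ΔE = -81.20 − (-71.55) = -9.65 mV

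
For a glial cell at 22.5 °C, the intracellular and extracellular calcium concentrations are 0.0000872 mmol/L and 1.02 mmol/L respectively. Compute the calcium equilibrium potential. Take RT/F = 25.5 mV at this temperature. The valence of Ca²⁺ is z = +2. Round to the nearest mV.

E = (25.5/z) · ln([Ca²⁺]_out/[Ca²⁺]_in) with z = +2.
= (25.5/2) · ln(1.02/0.0000872) = 12.75 · ln(1.17e+04)
= 12.75 · (9.3671) = 119.43 mV

119 mV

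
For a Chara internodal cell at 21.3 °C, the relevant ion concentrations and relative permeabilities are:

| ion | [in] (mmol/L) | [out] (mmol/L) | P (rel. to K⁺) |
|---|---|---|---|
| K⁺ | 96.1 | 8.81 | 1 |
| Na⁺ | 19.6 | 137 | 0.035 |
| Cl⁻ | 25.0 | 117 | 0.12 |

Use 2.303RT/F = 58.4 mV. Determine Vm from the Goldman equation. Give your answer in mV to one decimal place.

-48.1 mV

Vm = 58.4 · log₁₀[(Σ P·[cation]ₒ + Σ P·[anion]ᵢ) / (Σ P·[cation]ᵢ + Σ P·[anion]ₒ)]
Numerator = 1×8.81 + 0.035×137 + 0.12×25.0 = 16.61
Denominator = 1×96.1 + 0.035×19.6 + 0.12×117 = 110.8
Vm = 58.4 · log₁₀(0.14983) = 58.4 × (-0.8244) = -48.15 mV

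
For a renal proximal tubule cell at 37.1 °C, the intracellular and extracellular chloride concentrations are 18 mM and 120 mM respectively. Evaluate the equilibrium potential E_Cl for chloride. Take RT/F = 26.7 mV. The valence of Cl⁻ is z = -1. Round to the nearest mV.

E = (26.7/z) · ln([Cl⁻]_out/[Cl⁻]_in) with z = -1.
For an anion, dividing by z = -1 reverses the sign.
= (26.7/-1) · ln(120/18) = -26.70 · ln(6.667)
= -26.70 · (1.8971) = -50.65 mV

-51 mV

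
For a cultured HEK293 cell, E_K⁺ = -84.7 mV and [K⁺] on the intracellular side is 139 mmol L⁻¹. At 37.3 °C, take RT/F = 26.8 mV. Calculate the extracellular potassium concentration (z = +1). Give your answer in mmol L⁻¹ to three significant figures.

5.89 mmol L⁻¹

Nernst: E = (26.8/1) · ln([out]/[in]), so ln([out]/[in]) = -84.7 × 1 / 26.8 = -3.1604.
[out]/[in] = e^(-3.1604) = 0.04241.
[out] = 0.04241 × 139 = 5.895 mmol L⁻¹.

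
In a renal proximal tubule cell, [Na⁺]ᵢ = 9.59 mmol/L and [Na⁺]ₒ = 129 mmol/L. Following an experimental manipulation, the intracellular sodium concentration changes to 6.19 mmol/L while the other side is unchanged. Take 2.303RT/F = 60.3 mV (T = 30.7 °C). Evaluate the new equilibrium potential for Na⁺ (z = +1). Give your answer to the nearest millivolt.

After the shift: [Na⁺]_out = 129, [Na⁺]_in = 6.19 mmol/L.
E_new = (60.3/1)·log₁₀(129/6.19) = 60.30 · (1.3189) = 79.53 mV

80 mV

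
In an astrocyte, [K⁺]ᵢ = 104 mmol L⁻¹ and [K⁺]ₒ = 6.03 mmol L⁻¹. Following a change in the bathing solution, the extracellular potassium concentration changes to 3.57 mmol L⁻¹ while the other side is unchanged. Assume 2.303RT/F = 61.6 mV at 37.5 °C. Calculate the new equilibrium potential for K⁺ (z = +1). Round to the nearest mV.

After the shift: [K⁺]_out = 3.57, [K⁺]_in = 104 mmol L⁻¹.
E_new = (61.6/1)·log₁₀(3.57/104) = 61.60 · (-1.4644) = -90.20 mV

-90 mV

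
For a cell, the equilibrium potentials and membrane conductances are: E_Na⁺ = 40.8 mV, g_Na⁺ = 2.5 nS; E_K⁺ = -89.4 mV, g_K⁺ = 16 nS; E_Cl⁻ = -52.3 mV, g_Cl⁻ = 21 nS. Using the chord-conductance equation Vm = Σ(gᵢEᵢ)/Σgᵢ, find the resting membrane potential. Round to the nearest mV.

-61 mV

Σ gᵢEᵢ = 2.5·(40.8) + 16·(-89.4) + 21·(-52.3) = -2426.70
Σ gᵢ = 2.5 + 16 + 21 = 39.5
Vm = -2426.70 / 39.5 = -61.44 mV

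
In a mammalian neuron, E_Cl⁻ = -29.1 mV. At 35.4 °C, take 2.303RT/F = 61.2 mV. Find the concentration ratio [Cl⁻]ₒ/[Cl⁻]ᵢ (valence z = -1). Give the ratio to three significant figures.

2.99

log₁₀([out]/[in]) = E·z/(61.2) = -29.1 × -1 / 61.2 = 0.4755
[out]/[in] = 10^(0.4755) = 2.989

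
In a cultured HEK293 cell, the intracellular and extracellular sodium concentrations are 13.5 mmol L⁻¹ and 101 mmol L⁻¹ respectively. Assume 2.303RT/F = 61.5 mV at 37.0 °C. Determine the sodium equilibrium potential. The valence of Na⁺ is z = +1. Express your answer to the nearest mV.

54 mV

E = (61.5/z) · log₁₀([Na⁺]_out/[Na⁺]_in) with z = +1.
= (61.5/1) · log₁₀(101/13.5) = 61.50 · log₁₀(7.481)
= 61.50 · (0.8740) = 53.75 mV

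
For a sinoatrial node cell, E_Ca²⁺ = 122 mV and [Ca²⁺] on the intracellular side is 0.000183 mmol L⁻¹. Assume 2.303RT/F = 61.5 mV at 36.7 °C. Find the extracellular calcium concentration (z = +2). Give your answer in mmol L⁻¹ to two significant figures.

1.7 mmol L⁻¹

Nernst: E = (61.5/2) · log₁₀([out]/[in]), so log₁₀([out]/[in]) = 122.0 × 2 / 61.5 = 3.9675.
[out]/[in] = 10^(3.9675) = 9279.
[out] = 9279 × 0.000183 = 1.698 mmol L⁻¹.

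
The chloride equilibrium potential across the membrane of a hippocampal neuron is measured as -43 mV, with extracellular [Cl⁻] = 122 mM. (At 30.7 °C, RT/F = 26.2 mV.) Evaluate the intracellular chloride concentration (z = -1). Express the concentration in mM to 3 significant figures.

Nernst: E = (26.2/-1) · ln([out]/[in]), so ln([out]/[in]) = -43.0 × -1 / 26.2 = 1.6412.
[out]/[in] = e^(1.6412) = 5.161.
[in] = 122 / 5.161 = 23.64 mM.

23.6 mM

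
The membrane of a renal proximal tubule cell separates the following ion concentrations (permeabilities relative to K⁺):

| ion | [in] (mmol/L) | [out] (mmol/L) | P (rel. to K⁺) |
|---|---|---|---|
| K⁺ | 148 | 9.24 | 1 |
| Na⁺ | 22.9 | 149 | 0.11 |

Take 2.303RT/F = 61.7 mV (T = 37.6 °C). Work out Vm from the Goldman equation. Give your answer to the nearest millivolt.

-47 mV

Vm = 61.7 · log₁₀[(Σ P·[cation]ₒ + Σ P·[anion]ᵢ) / (Σ P·[cation]ᵢ + Σ P·[anion]ₒ)]
Numerator = 1×9.24 + 0.11×149 = 25.63
Denominator = 1×148 + 0.11×22.9 = 150.5
Vm = 61.7 · log₁₀(0.17028) = 61.7 × (-0.7688) = -47.44 mV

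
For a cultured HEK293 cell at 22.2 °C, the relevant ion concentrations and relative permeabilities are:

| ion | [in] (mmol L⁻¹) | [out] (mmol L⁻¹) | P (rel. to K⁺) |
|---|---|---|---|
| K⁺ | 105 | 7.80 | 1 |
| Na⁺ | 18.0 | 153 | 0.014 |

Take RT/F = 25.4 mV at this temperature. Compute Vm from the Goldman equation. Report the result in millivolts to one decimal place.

Vm = 25.4 · ln[(Σ P·[cation]ₒ + Σ P·[anion]ᵢ) / (Σ P·[cation]ᵢ + Σ P·[anion]ₒ)]
Numerator = 1×7.80 + 0.014×153 = 9.942
Denominator = 1×105 + 0.014×18.0 = 105.3
Vm = 25.4 · ln(0.094459) = 25.4 × (-2.3596) = -59.93 mV

-59.9 mV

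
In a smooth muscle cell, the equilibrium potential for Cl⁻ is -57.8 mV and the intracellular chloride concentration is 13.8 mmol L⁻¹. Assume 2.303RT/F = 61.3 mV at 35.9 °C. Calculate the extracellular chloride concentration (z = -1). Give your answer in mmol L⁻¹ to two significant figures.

Nernst: E = (61.3/-1) · log₁₀([out]/[in]), so log₁₀([out]/[in]) = -57.8 × -1 / 61.3 = 0.9429.
[out]/[in] = 10^(0.9429) = 8.768.
[out] = 8.768 × 13.8 = 121 mmol L⁻¹.

120 mmol L⁻¹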